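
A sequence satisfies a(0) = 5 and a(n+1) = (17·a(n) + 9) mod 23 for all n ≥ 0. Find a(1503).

a(0) = 5,  a(1) = 2,  a(2) = 20,  a(3) = 4,  a(4) = 8,  a(5) = 7,  a(6) = 13,  a(7) = 0,  a(8) = 9,  a(9) = 1,  a(10) = 3,  a(11) = 14,  a(12) = 17,  a(13) = 22,  a(14) = 15,  a(15) = 11,  a(16) = 12,  a(17) = 6,  a(18) = 19,  a(19) = 10,  a(20) = 18,  a(21) = 16,  a(22) = 5.
The sequence repeats with period 22.
So a(1503) = a(0 + ((1503-0) mod 22)) = a(7) = 0.

0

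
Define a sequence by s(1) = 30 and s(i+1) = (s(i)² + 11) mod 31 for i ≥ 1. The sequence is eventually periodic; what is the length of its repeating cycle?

7

s(1) = 30, s(2) = 12, s(3) = 0, s(4) = 11, s(5) = 8, s(6) = 13, s(7) = 25, s(8) = 16, s(9) = 19, s(10) = 0.
Since s(10) = s(3) = 0, the sequence is eventually periodic: after a pre-period of length 2 it cycles with period 7.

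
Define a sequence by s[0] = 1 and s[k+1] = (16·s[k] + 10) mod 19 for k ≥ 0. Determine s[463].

Listing terms: s[0] = 1,  s[1] = 7,  s[2] = 8,  s[3] = 5,  s[4] = 14,  s[5] = 6,  s[6] = 11,  s[7] = 15,  s[8] = 3,  s[9] = 1.
Since s[9] = s[0] = 1, the sequence is periodic with period 9.
(463 - 0) mod 9 = 4, so s[463] = s[4] = 14.

14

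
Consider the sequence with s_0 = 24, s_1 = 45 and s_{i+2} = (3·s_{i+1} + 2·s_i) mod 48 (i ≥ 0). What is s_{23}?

39

Computing terms: s_0 = 24; s_1 = 45; s_2 = 39; s_3 = 15; s_4 = 27; s_5 = 15; s_6 = 3; s_7 = 39; s_8 = 27; s_9 = 15.
Since (s_8, s_9) = (s_4, s_5) = (27, 15) (two consecutive terms determine the rest), the sequence is eventually periodic: after a pre-period of length 4 it cycles with period 4.
For i ≥ 4, s_i depends only on (i - 4) mod 4. (23 - 4) mod 4 = 3, so s_{23} = s_7 = 39.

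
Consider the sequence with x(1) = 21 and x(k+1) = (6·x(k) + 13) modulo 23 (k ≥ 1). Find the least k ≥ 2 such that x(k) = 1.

2

Computing terms: x(1) = 21,  x(2) = 1,  x(3) = 19,  x(4) = 12,  x(5) = 16,  x(6) = 17,  x(7) = 0,  x(8) = 13,  x(9) = 22,  x(10) = 7,  x(11) = 9,  x(12) = 21.
The sequence repeats with period 11.
The value 1 first appears (with k ≥ 2) at x(2).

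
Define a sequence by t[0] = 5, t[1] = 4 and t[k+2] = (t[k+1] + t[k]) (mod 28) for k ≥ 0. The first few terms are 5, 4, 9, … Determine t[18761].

Computing terms: t[0] = 5; t[1] = 4; t[2] = 9; t[3] = 13; t[4] = 22; t[5] = 7; t[6] = 1; t[7] = 8; t[8] = 9; t[9] = 17; t[10] = 26; t[11] = 15; t[12] = 13; t[13] = 0; t[14] = 13; t[15] = 13; t[16] = 26; t[17] = 11; t[18] = 9; t[19] = 20; t[20] = 1; t[21] = 21; t[22] = 22; t[23] = 15; t[24] = 9; t[25] = 24; t[26] = 5; t[27] = 1; t[28] = 6; t[29] = 7; t[30] = 13; t[31] = 20; t[32] = 5; t[33] = 25; t[34] = 2; t[35] = 27; t[36] = 1; t[37] = 0; t[38] = 1; t[39] = 1; t[40] = 2; t[41] = 3; t[42] = 5; t[43] = 8; t[44] = 13; t[45] = 21; t[46] = 6; t[47] = 27; t[48] = 5; t[49] = 4.
The sequence repeats with period 48.
(18761 - 0) mod 48 = 41, so t[18761] = t[41] = 3.

3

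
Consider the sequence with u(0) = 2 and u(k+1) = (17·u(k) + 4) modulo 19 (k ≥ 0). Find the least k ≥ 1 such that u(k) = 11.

Computing terms: u(0) = 2; u(1) = 0; u(2) = 4; u(3) = 15; u(4) = 12; u(5) = 18; u(6) = 6; u(7) = 11; u(8) = 1; u(9) = 2.
The sequence repeats with period 9.
The value 11 first appears (with k ≥ 1) at u(7).

7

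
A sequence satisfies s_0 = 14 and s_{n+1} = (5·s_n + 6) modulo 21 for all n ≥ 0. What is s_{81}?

4

s_0 = 14; s_1 = 13; s_2 = 8; s_3 = 4; s_4 = 5; s_5 = 10; s_6 = 14.
The sequence repeats with period 6.
So s_{81} = s_{0 + ((81-0) mod 6)} = s_3 = 4.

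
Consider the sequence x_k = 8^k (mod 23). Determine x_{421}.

6

Listing terms: x_0 = 1; x_1 = 8; x_2 = 18; x_3 = 6; x_4 = 2; x_5 = 16; x_6 = 13; x_7 = 12; x_8 = 4; x_9 = 9; x_{10} = 3; x_{11} = 1.
Since x_{11} = x_0 = 1, the sequence is periodic with period 11.
(421 - 0) mod 11 = 3, so x_{421} = x_3 = 6.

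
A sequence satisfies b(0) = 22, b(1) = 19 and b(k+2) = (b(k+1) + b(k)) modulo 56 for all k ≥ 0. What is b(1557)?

b(0) = 22, b(1) = 19, b(2) = 41, b(3) = 4, b(4) = 45, b(5) = 49, b(6) = 38, b(7) = 31, b(8) = 13, b(9) = 44, b(10) = 1, b(11) = 45, b(12) = 46, b(13) = 35, b(14) = 25, b(15) = 4, b(16) = 29, b(17) = 33, b(18) = 6, b(19) = 39, b(20) = 45, b(21) = 28, b(22) = 17, b(23) = 45, b(24) = 6, b(25) = 51, b(26) = 1, b(27) = 52, b(28) = 53, b(29) = 49, b(30) = 46, b(31) = 39, b(32) = 29, b(33) = 12, b(34) = 41, b(35) = 53, b(36) = 38, b(37) = 35, b(38) = 17, b(39) = 52, b(40) = 13, b(41) = 9, b(42) = 22, b(43) = 31, b(44) = 53, b(45) = 28, b(46) = 25, b(47) = 53, b(48) = 22, b(49) = 19.
Since (b(48), b(49)) = (b(0), b(1)) = (22, 19) (two consecutive terms determine the rest), the sequence is periodic with period 48.
So b(1557) = b(0 + ((1557-0) mod 48)) = b(21) = 28.

28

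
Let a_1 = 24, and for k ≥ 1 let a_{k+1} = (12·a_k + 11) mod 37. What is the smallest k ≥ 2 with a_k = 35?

Computing terms: a_1 = 24, a_2 = 3, a_3 = 10, a_4 = 20, a_5 = 29, a_6 = 26, a_7 = 27, a_8 = 2, a_9 = 35, a_{10} = 24.
The sequence repeats with period 9.
The value 35 first appears (with k ≥ 2) at a_9.

9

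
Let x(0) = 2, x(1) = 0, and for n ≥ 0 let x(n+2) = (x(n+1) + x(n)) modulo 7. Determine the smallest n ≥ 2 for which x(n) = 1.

13

We have x(0) = 2, x(1) = 0, x(2) = 2, x(3) = 2, x(4) = 4, x(5) = 6, x(6) = 3, x(7) = 2, x(8) = 5, x(9) = 0, x(10) = 5, x(11) = 5, x(12) = 3, x(13) = 1, x(14) = 4, x(15) = 5, x(16) = 2, x(17) = 0.
The sequence repeats with period 16.
The value 1 first appears (with n ≥ 2) at x(13).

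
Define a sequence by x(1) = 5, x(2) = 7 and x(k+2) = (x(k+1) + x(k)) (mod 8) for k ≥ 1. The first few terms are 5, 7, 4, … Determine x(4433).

We have x(1) = 5; x(2) = 7; x(3) = 4; x(4) = 3; x(5) = 7; x(6) = 2; x(7) = 1; x(8) = 3; x(9) = 4; x(10) = 7; x(11) = 3; x(12) = 2; x(13) = 5; x(14) = 7.
The sequence repeats with period 12.
So x(4433) = x(1 + ((4433-1) mod 12)) = x(5) = 7.

7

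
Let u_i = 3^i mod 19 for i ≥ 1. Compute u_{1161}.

18

u_1 = 3,  u_2 = 9,  u_3 = 8,  u_4 = 5,  u_5 = 15,  u_6 = 7,  u_7 = 2,  u_8 = 6,  u_9 = 18,  u_{10} = 16,  u_{11} = 10,  u_{12} = 11,  u_{13} = 14,  u_{14} = 4,  u_{15} = 12,  u_{16} = 17,  u_{17} = 13,  u_{18} = 1,  u_{19} = 3.
Since u_{19} = u_1 = 3, the sequence is periodic with period 18.
So u_{1161} = u_{1 + ((1161-1) mod 18)} = u_9 = 18.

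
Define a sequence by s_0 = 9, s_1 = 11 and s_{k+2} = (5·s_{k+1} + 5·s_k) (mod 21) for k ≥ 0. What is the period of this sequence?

24

Computing terms: s_0 = 9, s_1 = 11, s_2 = 16, s_3 = 9, s_4 = 20, s_5 = 19, s_6 = 6, s_7 = 20, s_8 = 4, s_9 = 15, s_{10} = 11, s_{11} = 4, s_{12} = 12, s_{13} = 17, s_{14} = 19, s_{15} = 12, s_{16} = 8, s_{17} = 16, s_{18} = 15, s_{19} = 8, s_{20} = 10, s_{21} = 6, s_{22} = 17, s_{23} = 10, s_{24} = 9, s_{25} = 11.
Since (s_{24}, s_{25}) = (s_0, s_1) = (9, 11) (two consecutive terms determine the rest), the sequence is periodic with period 24.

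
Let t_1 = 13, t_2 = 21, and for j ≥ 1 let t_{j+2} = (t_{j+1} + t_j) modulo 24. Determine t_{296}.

17

t_1 = 13, t_2 = 21, t_3 = 10, t_4 = 7, t_5 = 17, t_6 = 0, t_7 = 17, t_8 = 17, t_9 = 10, t_{10} = 3, t_{11} = 13, t_{12} = 16, t_{13} = 5, t_{14} = 21, t_{15} = 2, t_{16} = 23, t_{17} = 1, t_{18} = 0, t_{19} = 1, t_{20} = 1, t_{21} = 2, t_{22} = 3, t_{23} = 5, t_{24} = 8, t_{25} = 13, t_{26} = 21.
The sequence repeats with period 24.
(296 - 1) mod 24 = 7, so t_{296} = t_8 = 17.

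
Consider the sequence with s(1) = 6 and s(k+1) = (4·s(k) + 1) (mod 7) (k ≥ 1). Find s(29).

4

Listing terms: s(1) = 6, s(2) = 4, s(3) = 3, s(4) = 6.
Since s(4) = s(1) = 6, the sequence is periodic with period 3.
(29 - 1) mod 3 = 1, so s(29) = s(2) = 4.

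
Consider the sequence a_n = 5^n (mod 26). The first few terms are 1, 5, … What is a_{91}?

a_0 = 1, a_1 = 5, a_2 = 25, a_3 = 21, a_4 = 1.
Since a_4 = a_0 = 1, the sequence is periodic with period 4.
So a_{91} = a_{0 + ((91-0) mod 4)} = a_3 = 21.

21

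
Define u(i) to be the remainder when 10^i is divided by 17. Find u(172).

u(1) = 10; u(2) = 15; u(3) = 14; u(4) = 4; u(5) = 6; u(6) = 9; u(7) = 5; u(8) = 16; u(9) = 7; u(10) = 2; u(11) = 3; u(12) = 13; u(13) = 11; u(14) = 8; u(15) = 12; u(16) = 1; u(17) = 10.
Since u(17) = u(1) = 10, the sequence is periodic with period 16.
(172 - 1) mod 16 = 11, so u(172) = u(12) = 13.

13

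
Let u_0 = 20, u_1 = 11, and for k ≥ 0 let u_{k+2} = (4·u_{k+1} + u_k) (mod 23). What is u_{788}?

u_0 = 20; u_1 = 11; u_2 = 18; u_3 = 14; u_4 = 5; u_5 = 11; u_6 = 3; u_7 = 0; u_8 = 3; u_9 = 12; u_{10} = 5; u_{11} = 9; u_{12} = 18; u_{13} = 12; u_{14} = 20; u_{15} = 0; u_{16} = 20; u_{17} = 11.
Since (u_{16}, u_{17}) = (u_0, u_1) = (20, 11) (two consecutive terms determine the rest), the sequence is periodic with period 16.
So u_{788} = u_{0 + ((788-0) mod 16)} = u_4 = 5.

5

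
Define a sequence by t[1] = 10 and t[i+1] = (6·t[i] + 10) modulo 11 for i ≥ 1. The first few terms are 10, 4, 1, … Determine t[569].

2

Listing terms: t[1] = 10; t[2] = 4; t[3] = 1; t[4] = 5; t[5] = 7; t[6] = 8; t[7] = 3; t[8] = 6; t[9] = 2; t[10] = 0; t[11] = 10.
Since t[11] = t[1] = 10, the sequence is periodic with period 10.
(569 - 1) mod 10 = 8, so t[569] = t[9] = 2.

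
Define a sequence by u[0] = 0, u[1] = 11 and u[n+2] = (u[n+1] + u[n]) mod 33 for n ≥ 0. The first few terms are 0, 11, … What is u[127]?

11

Computing terms: u[0] = 0; u[1] = 11; u[2] = 11; u[3] = 22; u[4] = 0; u[5] = 22; u[6] = 22; u[7] = 11; u[8] = 0; u[9] = 11.
The sequence repeats with period 8.
So u[127] = u[0 + ((127-0) mod 8)] = u[7] = 11.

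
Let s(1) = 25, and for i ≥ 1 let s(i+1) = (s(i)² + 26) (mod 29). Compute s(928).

21

We have s(1) = 25,  s(2) = 13,  s(3) = 21,  s(4) = 3,  s(5) = 6,  s(6) = 4,  s(7) = 13.
Since s(7) = s(2) = 13, the sequence is eventually periodic: after a pre-period of length 1 it cycles with period 5.
For i ≥ 2, s(i) depends only on (i - 2) mod 5. (928 - 2) mod 5 = 1, so s(928) = s(3) = 21.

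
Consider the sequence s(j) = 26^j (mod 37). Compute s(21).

1

We have s(1) = 26, s(2) = 10, s(3) = 1, s(4) = 26.
Since s(4) = s(1) = 26, the sequence is periodic with period 3.
(21 - 1) mod 3 = 2, so s(21) = s(3) = 1.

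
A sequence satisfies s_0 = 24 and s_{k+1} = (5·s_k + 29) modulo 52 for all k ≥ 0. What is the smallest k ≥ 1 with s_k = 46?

We have s_0 = 24,  s_1 = 45,  s_2 = 46,  s_3 = 51,  s_4 = 24.
Since s_4 = s_0 = 24, the sequence is periodic with period 4.
The value 46 first appears (with k ≥ 1) at s_2.

2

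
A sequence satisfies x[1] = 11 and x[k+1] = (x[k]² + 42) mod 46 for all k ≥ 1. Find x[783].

23

Computing terms: x[1] = 11; x[2] = 25; x[3] = 23; x[4] = 19; x[5] = 35; x[6] = 25.
Since x[6] = x[2] = 25, the sequence is eventually periodic: after a pre-period of length 1 it cycles with period 4.
For k ≥ 2, x[k] depends only on (k - 2) mod 4. (783 - 2) mod 4 = 1, so x[783] = x[3] = 23.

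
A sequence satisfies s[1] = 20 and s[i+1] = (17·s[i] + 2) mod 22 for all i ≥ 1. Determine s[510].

14

We have s[1] = 20, s[2] = 12, s[3] = 8, s[4] = 6, s[5] = 16, s[6] = 10, s[7] = 18, s[8] = 0, s[9] = 2, s[10] = 14, s[11] = 20.
The sequence repeats with period 10.
(510 - 1) mod 10 = 9, so s[510] = s[10] = 14.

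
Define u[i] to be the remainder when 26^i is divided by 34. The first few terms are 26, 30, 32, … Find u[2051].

32

Computing terms: u[1] = 26, u[2] = 30, u[3] = 32, u[4] = 16, u[5] = 8, u[6] = 4, u[7] = 2, u[8] = 18, u[9] = 26.
The sequence repeats with period 8.
(2051 - 1) mod 8 = 2, so u[2051] = u[3] = 32.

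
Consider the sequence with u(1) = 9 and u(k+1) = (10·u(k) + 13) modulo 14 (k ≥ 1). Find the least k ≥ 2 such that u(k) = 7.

3

Listing terms: u(1) = 9,  u(2) = 5,  u(3) = 7,  u(4) = 13,  u(5) = 3,  u(6) = 1,  u(7) = 9.
Since u(7) = u(1) = 9, the sequence is periodic with period 6.
The value 7 first appears (with k ≥ 2) at u(3).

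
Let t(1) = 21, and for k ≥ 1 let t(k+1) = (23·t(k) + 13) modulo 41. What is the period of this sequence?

We have t(1) = 21,  t(2) = 4,  t(3) = 23,  t(4) = 9,  t(5) = 15,  t(6) = 30,  t(7) = 6,  t(8) = 28,  t(9) = 1,  t(10) = 36,  t(11) = 21.
The sequence repeats with period 10.

10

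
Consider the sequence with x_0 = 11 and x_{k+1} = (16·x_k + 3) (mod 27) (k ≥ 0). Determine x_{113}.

Computing terms: x_0 = 11, x_1 = 17, x_2 = 5, x_3 = 2, x_4 = 8, x_5 = 23, x_6 = 20, x_7 = 26, x_8 = 14, x_9 = 11.
The sequence repeats with period 9.
(113 - 0) mod 9 = 5, so x_{113} = x_5 = 23.

23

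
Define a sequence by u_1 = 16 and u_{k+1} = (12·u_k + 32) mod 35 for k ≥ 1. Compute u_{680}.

7

u_1 = 16, u_2 = 14, u_3 = 25, u_4 = 17, u_5 = 26, u_6 = 29, u_7 = 30, u_8 = 7, u_9 = 11, u_{10} = 24, u_{11} = 5, u_{12} = 22, u_{13} = 16.
The sequence repeats with period 12.
So u_{680} = u_{1 + ((680-1) mod 12)} = u_8 = 7.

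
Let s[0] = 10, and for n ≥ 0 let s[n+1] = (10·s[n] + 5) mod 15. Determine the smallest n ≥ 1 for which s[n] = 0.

1

Computing terms: s[0] = 10, s[1] = 0, s[2] = 5, s[3] = 10.
Since s[3] = s[0] = 10, the sequence is periodic with period 3.
The value 0 first appears (with n ≥ 1) at s[1].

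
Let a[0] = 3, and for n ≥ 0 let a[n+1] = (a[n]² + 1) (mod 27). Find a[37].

17

Listing terms: a[0] = 3,  a[1] = 10,  a[2] = 20,  a[3] = 23,  a[4] = 17,  a[5] = 20.
Since a[5] = a[2] = 20, the sequence is eventually periodic: after a pre-period of length 2 it cycles with period 3.
For n ≥ 2, a[n] depends only on (n - 2) mod 3. (37 - 2) mod 3 = 2, so a[37] = a[4] = 17.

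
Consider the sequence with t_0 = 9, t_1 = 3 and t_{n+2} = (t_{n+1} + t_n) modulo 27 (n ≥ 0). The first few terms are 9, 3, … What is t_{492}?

18

t_0 = 9; t_1 = 3; t_2 = 12; t_3 = 15; t_4 = 0; t_5 = 15; t_6 = 15; t_7 = 3; t_8 = 18; t_9 = 21; t_{10} = 12; t_{11} = 6; t_{12} = 18; t_{13} = 24; t_{14} = 15; t_{15} = 12; t_{16} = 0; t_{17} = 12; t_{18} = 12; t_{19} = 24; t_{20} = 9; t_{21} = 6; t_{22} = 15; t_{23} = 21; t_{24} = 9; t_{25} = 3.
The sequence repeats with period 24.
(492 - 0) mod 24 = 12, so t_{492} = t_{12} = 18.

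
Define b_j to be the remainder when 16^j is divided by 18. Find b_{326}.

4

b_1 = 16,  b_2 = 4,  b_3 = 10,  b_4 = 16.
The sequence repeats with period 3.
So b_{326} = b_{1 + ((326-1) mod 3)} = b_2 = 4.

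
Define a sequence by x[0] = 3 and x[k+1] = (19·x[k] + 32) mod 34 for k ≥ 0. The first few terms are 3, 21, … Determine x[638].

15

Listing terms: x[0] = 3, x[1] = 21, x[2] = 23, x[3] = 27, x[4] = 1, x[5] = 17, x[6] = 15, x[7] = 11, x[8] = 3.
The sequence repeats with period 8.
(638 - 0) mod 8 = 6, so x[638] = x[6] = 15.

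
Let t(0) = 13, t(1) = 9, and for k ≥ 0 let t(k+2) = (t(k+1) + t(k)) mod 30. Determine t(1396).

Listing terms: t(0) = 13; t(1) = 9; t(2) = 22; t(3) = 1; t(4) = 23; t(5) = 24; t(6) = 17; t(7) = 11; t(8) = 28; t(9) = 9; t(10) = 7; t(11) = 16; t(12) = 23; t(13) = 9; t(14) = 2; t(15) = 11; t(16) = 13; t(17) = 24; t(18) = 7; t(19) = 1; t(20) = 8; t(21) = 9; t(22) = 17; t(23) = 26; t(24) = 13; t(25) = 9.
Since (t(24), t(25)) = (t(0), t(1)) = (13, 9) (two consecutive terms determine the rest), the sequence is periodic with period 24.
So t(1396) = t(0 + ((1396-0) mod 24)) = t(4) = 23.

23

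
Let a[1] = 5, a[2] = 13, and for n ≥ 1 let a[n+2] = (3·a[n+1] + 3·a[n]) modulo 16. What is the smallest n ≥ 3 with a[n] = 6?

a[1] = 5; a[2] = 13; a[3] = 6; a[4] = 9; a[5] = 13; a[6] = 2; a[7] = 13; a[8] = 13; a[9] = 14; a[10] = 1; a[11] = 13; a[12] = 10; a[13] = 5; a[14] = 13.
Since (a[13], a[14]) = (a[1], a[2]) = (5, 13) (two consecutive terms determine the rest), the sequence is periodic with period 12.
The value 6 first appears (with n ≥ 3) at a[3].

3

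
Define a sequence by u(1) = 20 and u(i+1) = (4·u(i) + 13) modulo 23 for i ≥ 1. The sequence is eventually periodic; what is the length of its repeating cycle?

We have u(1) = 20, u(2) = 1, u(3) = 17, u(4) = 12, u(5) = 15, u(6) = 4, u(7) = 6, u(8) = 14, u(9) = 0, u(10) = 13, u(11) = 19, u(12) = 20.
Since u(12) = u(1) = 20, the sequence is periodic with period 11.

11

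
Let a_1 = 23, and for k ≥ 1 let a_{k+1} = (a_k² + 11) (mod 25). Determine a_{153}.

a_1 = 23,  a_2 = 15,  a_3 = 11,  a_4 = 7,  a_5 = 10,  a_6 = 11.
Since a_6 = a_3 = 11, the sequence is eventually periodic: after a pre-period of length 2 it cycles with period 3.
For k ≥ 3, a_k depends only on (k - 3) mod 3. (153 - 3) mod 3 = 0, so a_{153} = a_3 = 11.

11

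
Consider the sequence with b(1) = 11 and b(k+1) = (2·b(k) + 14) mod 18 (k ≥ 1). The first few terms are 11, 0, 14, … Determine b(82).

b(1) = 11; b(2) = 0; b(3) = 14; b(4) = 6; b(5) = 8; b(6) = 12; b(7) = 2; b(8) = 0.
Since b(8) = b(2) = 0, the sequence is eventually periodic: after a pre-period of length 1 it cycles with period 6.
For k ≥ 2, b(k) depends only on (k - 2) mod 6. (82 - 2) mod 6 = 2, so b(82) = b(4) = 6.

6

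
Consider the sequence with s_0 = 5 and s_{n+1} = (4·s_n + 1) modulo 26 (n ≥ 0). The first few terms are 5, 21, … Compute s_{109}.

Computing terms: s_0 = 5; s_1 = 21; s_2 = 7; s_3 = 3; s_4 = 13; s_5 = 1; s_6 = 5.
Since s_6 = s_0 = 5, the sequence is periodic with period 6.
So s_{109} = s_{0 + ((109-0) mod 6)} = s_1 = 21.

21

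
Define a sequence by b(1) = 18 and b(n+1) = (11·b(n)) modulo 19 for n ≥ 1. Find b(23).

8

b(1) = 18, b(2) = 8, b(3) = 12, b(4) = 18.
The sequence repeats with period 3.
So b(23) = b(1 + ((23-1) mod 3)) = b(2) = 8.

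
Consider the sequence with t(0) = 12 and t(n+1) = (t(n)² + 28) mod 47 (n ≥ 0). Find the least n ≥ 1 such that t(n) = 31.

t(0) = 12, t(1) = 31, t(2) = 2, t(3) = 32, t(4) = 18, t(5) = 23, t(6) = 40, t(7) = 30, t(8) = 35, t(9) = 31.
Since t(9) = t(1) = 31, the sequence is eventually periodic: after a pre-period of length 1 it cycles with period 8.
The value 31 first appears (with n ≥ 1) at t(1).

1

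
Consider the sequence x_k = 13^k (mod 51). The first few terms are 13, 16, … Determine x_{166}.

16

Listing terms: x_1 = 13,  x_2 = 16,  x_3 = 4,  x_4 = 1,  x_5 = 13.
Since x_5 = x_1 = 13, the sequence is periodic with period 4.
(166 - 1) mod 4 = 1, so x_{166} = x_2 = 16.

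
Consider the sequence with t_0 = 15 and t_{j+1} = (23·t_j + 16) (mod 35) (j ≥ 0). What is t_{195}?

Computing terms: t_0 = 15, t_1 = 11, t_2 = 24, t_3 = 8, t_4 = 25, t_5 = 31, t_6 = 29, t_7 = 18, t_8 = 10, t_9 = 1, t_{10} = 4, t_{11} = 3, t_{12} = 15.
The sequence repeats with period 12.
(195 - 0) mod 12 = 3, so t_{195} = t_3 = 8.

8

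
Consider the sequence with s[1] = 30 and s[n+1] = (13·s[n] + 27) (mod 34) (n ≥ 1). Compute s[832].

29

Listing terms: s[1] = 30,  s[2] = 9,  s[3] = 8,  s[4] = 29,  s[5] = 30.
Since s[5] = s[1] = 30, the sequence is periodic with period 4.
(832 - 1) mod 4 = 3, so s[832] = s[4] = 29.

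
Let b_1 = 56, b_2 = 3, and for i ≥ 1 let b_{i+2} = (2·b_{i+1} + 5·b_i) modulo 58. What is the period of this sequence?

14

We have b_1 = 56, b_2 = 3, b_3 = 54, b_4 = 7, b_5 = 52, b_6 = 23, b_7 = 16, b_8 = 31, b_9 = 26, b_{10} = 33, b_{11} = 22, b_{12} = 35, b_{13} = 6, b_{14} = 13, b_{15} = 56, b_{16} = 3.
The sequence repeats with period 14.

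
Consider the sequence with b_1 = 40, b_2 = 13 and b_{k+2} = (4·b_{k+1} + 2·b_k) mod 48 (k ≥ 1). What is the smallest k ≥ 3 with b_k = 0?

9

Computing terms: b_1 = 40, b_2 = 13, b_3 = 36, b_4 = 26, b_5 = 32, b_6 = 36, b_7 = 16, b_8 = 40, b_9 = 0, b_{10} = 32, b_{11} = 32, b_{12} = 0, b_{13} = 16, b_{14} = 16, b_{15} = 0, b_{16} = 32.
Since (b_{15}, b_{16}) = (b_9, b_{10}) = (0, 32) (two consecutive terms determine the rest), the sequence is eventually periodic: after a pre-period of length 8 it cycles with period 6.
The value 0 first appears (with k ≥ 3) at b_9.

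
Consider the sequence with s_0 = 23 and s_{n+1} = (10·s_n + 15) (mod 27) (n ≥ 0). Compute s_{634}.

20

s_0 = 23,  s_1 = 2,  s_2 = 8,  s_3 = 14,  s_4 = 20,  s_5 = 26,  s_6 = 5,  s_7 = 11,  s_8 = 17,  s_9 = 23.
Since s_9 = s_0 = 23, the sequence is periodic with period 9.
So s_{634} = s_{0 + ((634-0) mod 9)} = s_4 = 20.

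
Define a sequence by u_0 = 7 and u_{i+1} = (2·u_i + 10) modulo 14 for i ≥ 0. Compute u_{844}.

10

Computing terms: u_0 = 7; u_1 = 10; u_2 = 2; u_3 = 0; u_4 = 10.
Since u_4 = u_1 = 10, the sequence is eventually periodic: after a pre-period of length 1 it cycles with period 3.
For i ≥ 1, u_i depends only on (i - 1) mod 3. (844 - 1) mod 3 = 0, so u_{844} = u_1 = 10.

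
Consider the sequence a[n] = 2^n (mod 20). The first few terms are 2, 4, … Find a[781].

12

Computing terms: a[1] = 2, a[2] = 4, a[3] = 8, a[4] = 16, a[5] = 12, a[6] = 4.
Since a[6] = a[2] = 4, the sequence is eventually periodic: after a pre-period of length 1 it cycles with period 4.
For n ≥ 2, a[n] depends only on (n - 2) mod 4. (781 - 2) mod 4 = 3, so a[781] = a[5] = 12.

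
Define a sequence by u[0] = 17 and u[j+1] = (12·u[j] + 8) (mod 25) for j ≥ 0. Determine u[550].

Computing terms: u[0] = 17; u[1] = 12; u[2] = 2; u[3] = 7; u[4] = 17.
The sequence repeats with period 4.
So u[550] = u[0 + ((550-0) mod 4)] = u[2] = 2.

2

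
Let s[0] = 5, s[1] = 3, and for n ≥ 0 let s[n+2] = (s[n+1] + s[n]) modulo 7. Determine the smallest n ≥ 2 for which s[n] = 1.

2

Listing terms: s[0] = 5,  s[1] = 3,  s[2] = 1,  s[3] = 4,  s[4] = 5,  s[5] = 2,  s[6] = 0,  s[7] = 2,  s[8] = 2,  s[9] = 4,  s[10] = 6,  s[11] = 3,  s[12] = 2,  s[13] = 5,  s[14] = 0,  s[15] = 5,  s[16] = 5,  s[17] = 3.
The sequence repeats with period 16.
The value 1 first appears (with n ≥ 2) at s[2].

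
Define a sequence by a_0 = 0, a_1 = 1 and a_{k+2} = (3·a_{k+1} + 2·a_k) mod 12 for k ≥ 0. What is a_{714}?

Computing terms: a_0 = 0, a_1 = 1, a_2 = 3, a_3 = 11, a_4 = 3, a_5 = 7, a_6 = 3, a_7 = 11.
Since (a_6, a_7) = (a_2, a_3) = (3, 11) (two consecutive terms determine the rest), the sequence is eventually periodic: after a pre-period of length 2 it cycles with period 4.
For k ≥ 2, a_k depends only on (k - 2) mod 4. (714 - 2) mod 4 = 0, so a_{714} = a_2 = 3.

3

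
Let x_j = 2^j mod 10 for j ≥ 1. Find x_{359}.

8

Listing terms: x_1 = 2,  x_2 = 4,  x_3 = 8,  x_4 = 6,  x_5 = 2.
The sequence repeats with period 4.
(359 - 1) mod 4 = 2, so x_{359} = x_3 = 8.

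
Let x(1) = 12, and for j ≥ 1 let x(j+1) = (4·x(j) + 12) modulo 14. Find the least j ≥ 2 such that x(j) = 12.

4

We have x(1) = 12; x(2) = 4; x(3) = 0; x(4) = 12.
The sequence repeats with period 3.
The value 12 next appears (with j ≥ 2) at x(4).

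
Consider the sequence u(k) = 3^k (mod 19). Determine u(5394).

u(1) = 3,  u(2) = 9,  u(3) = 8,  u(4) = 5,  u(5) = 15,  u(6) = 7,  u(7) = 2,  u(8) = 6,  u(9) = 18,  u(10) = 16,  u(11) = 10,  u(12) = 11,  u(13) = 14,  u(14) = 4,  u(15) = 12,  u(16) = 17,  u(17) = 13,  u(18) = 1,  u(19) = 3.
Since u(19) = u(1) = 3, the sequence is periodic with period 18.
(5394 - 1) mod 18 = 11, so u(5394) = u(12) = 11.

11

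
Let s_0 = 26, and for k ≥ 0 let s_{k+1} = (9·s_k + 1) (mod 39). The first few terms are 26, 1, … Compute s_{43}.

Listing terms: s_0 = 26,  s_1 = 1,  s_2 = 10,  s_3 = 13,  s_4 = 1.
Since s_4 = s_1 = 1, the sequence is eventually periodic: after a pre-period of length 1 it cycles with period 3.
For k ≥ 1, s_k depends only on (k - 1) mod 3. (43 - 1) mod 3 = 0, so s_{43} = s_1 = 1.

1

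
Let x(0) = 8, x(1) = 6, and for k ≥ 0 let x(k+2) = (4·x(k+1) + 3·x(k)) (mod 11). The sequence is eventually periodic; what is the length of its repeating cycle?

Computing terms: x(0) = 8,  x(1) = 6,  x(2) = 4,  x(3) = 1,  x(4) = 5,  x(5) = 1,  x(6) = 8,  x(7) = 2,  x(8) = 10,  x(9) = 2,  x(10) = 5,  x(11) = 4,  x(12) = 9,  x(13) = 4,  x(14) = 10,  x(15) = 8,  x(16) = 7,  x(17) = 8,  x(18) = 9,  x(19) = 5,  x(20) = 3,  x(21) = 5,  x(22) = 7,  x(23) = 10,  x(24) = 6,  x(25) = 10,  x(26) = 3,  x(27) = 9,  x(28) = 1,  x(29) = 9,  x(30) = 6,  x(31) = 7,  x(32) = 2,  x(33) = 7,  x(34) = 1,  x(35) = 3,  x(36) = 4,  x(37) = 3,  x(38) = 2,  x(39) = 6,  x(40) = 8,  x(41) = 6.
Since (x(40), x(41)) = (x(0), x(1)) = (8, 6) (two consecutive terms determine the rest), the sequence is periodic with period 40.

40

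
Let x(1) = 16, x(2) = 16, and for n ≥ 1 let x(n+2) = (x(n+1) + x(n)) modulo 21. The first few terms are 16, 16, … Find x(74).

19

x(1) = 16; x(2) = 16; x(3) = 11; x(4) = 6; x(5) = 17; x(6) = 2; x(7) = 19; x(8) = 0; x(9) = 19; x(10) = 19; x(11) = 17; x(12) = 15; x(13) = 11; x(14) = 5; x(15) = 16; x(16) = 0; x(17) = 16; x(18) = 16.
The sequence repeats with period 16.
(74 - 1) mod 16 = 9, so x(74) = x(10) = 19.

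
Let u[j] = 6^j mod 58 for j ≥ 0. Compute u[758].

36

Listing terms: u[0] = 1, u[1] = 6, u[2] = 36, u[3] = 42, u[4] = 20, u[5] = 4, u[6] = 24, u[7] = 28, u[8] = 52, u[9] = 22, u[10] = 16, u[11] = 38, u[12] = 54, u[13] = 34, u[14] = 30, u[15] = 6.
Since u[15] = u[1] = 6, the sequence is eventually periodic: after a pre-period of length 1 it cycles with period 14.
For j ≥ 1, u[j] depends only on (j - 1) mod 14. (758 - 1) mod 14 = 1, so u[758] = u[2] = 36.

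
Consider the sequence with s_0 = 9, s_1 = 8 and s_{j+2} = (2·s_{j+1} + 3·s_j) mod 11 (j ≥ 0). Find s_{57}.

6

We have s_0 = 9, s_1 = 8, s_2 = 10, s_3 = 0, s_4 = 8, s_5 = 5, s_6 = 1, s_7 = 6, s_8 = 4, s_9 = 4, s_{10} = 9, s_{11} = 8.
Since (s_{10}, s_{11}) = (s_0, s_1) = (9, 8) (two consecutive terms determine the rest), the sequence is periodic with period 10.
(57 - 0) mod 10 = 7, so s_{57} = s_7 = 6.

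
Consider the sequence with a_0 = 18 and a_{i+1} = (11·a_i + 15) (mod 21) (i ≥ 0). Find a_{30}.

Computing terms: a_0 = 18; a_1 = 3; a_2 = 6; a_3 = 18.
Since a_3 = a_0 = 18, the sequence is periodic with period 3.
So a_{30} = a_{0 + ((30-0) mod 3)} = a_0 = 18.

18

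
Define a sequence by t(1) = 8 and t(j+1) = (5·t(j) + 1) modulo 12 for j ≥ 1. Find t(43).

Listing terms: t(1) = 8, t(2) = 5, t(3) = 2, t(4) = 11, t(5) = 8.
The sequence repeats with period 4.
So t(43) = t(1 + ((43-1) mod 4)) = t(3) = 2.

2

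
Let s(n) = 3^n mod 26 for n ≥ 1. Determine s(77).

We have s(1) = 3,  s(2) = 9,  s(3) = 1,  s(4) = 3.
The sequence repeats with period 3.
So s(77) = s(1 + ((77-1) mod 3)) = s(2) = 9.

9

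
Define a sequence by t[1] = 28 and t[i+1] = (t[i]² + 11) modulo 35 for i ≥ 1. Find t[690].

26

Listing terms: t[1] = 28; t[2] = 25; t[3] = 6; t[4] = 12; t[5] = 15; t[6] = 26; t[7] = 22; t[8] = 5; t[9] = 1; t[10] = 12.
Since t[10] = t[4] = 12, the sequence is eventually periodic: after a pre-period of length 3 it cycles with period 6.
For i ≥ 4, t[i] depends only on (i - 4) mod 6. (690 - 4) mod 6 = 2, so t[690] = t[6] = 26.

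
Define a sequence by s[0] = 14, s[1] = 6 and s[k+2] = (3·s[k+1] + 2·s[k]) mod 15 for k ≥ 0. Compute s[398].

4

We have s[0] = 14,  s[1] = 6,  s[2] = 1,  s[3] = 0,  s[4] = 2,  s[5] = 6,  s[6] = 7,  s[7] = 3,  s[8] = 8,  s[9] = 0,  s[10] = 1,  s[11] = 3,  s[12] = 11,  s[13] = 9,  s[14] = 4,  s[15] = 0,  s[16] = 8,  s[17] = 9,  s[18] = 13,  s[19] = 12,  s[20] = 2,  s[21] = 0,  s[22] = 4,  s[23] = 12,  s[24] = 14,  s[25] = 6.
The sequence repeats with period 24.
So s[398] = s[0 + ((398-0) mod 24)] = s[14] = 4.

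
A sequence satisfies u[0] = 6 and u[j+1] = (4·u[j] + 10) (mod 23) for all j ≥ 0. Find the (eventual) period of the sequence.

11

Computing terms: u[0] = 6,  u[1] = 11,  u[2] = 8,  u[3] = 19,  u[4] = 17,  u[5] = 9,  u[6] = 0,  u[7] = 10,  u[8] = 4,  u[9] = 3,  u[10] = 22,  u[11] = 6.
Since u[11] = u[0] = 6, the sequence is periodic with period 11.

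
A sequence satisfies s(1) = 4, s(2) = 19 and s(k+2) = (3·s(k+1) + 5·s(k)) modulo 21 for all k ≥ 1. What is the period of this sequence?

Computing terms: s(1) = 4; s(2) = 19; s(3) = 14; s(4) = 11; s(5) = 19; s(6) = 7; s(7) = 11; s(8) = 5; s(9) = 7; s(10) = 4; s(11) = 5; s(12) = 14; s(13) = 4; s(14) = 19.
The sequence repeats with period 12.

12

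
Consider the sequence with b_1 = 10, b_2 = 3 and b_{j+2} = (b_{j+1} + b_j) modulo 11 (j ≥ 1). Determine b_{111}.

10

Listing terms: b_1 = 10; b_2 = 3; b_3 = 2; b_4 = 5; b_5 = 7; b_6 = 1; b_7 = 8; b_8 = 9; b_9 = 6; b_{10} = 4; b_{11} = 10; b_{12} = 3.
The sequence repeats with period 10.
(111 - 1) mod 10 = 0, so b_{111} = b_1 = 10.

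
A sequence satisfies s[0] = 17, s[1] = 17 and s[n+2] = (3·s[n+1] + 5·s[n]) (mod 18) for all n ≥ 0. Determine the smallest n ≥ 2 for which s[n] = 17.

We have s[0] = 17; s[1] = 17; s[2] = 10; s[3] = 7; s[4] = 17; s[5] = 14; s[6] = 1; s[7] = 1; s[8] = 8; s[9] = 11; s[10] = 1; s[11] = 4; s[12] = 17; s[13] = 17.
Since (s[12], s[13]) = (s[0], s[1]) = (17, 17) (two consecutive terms determine the rest), the sequence is periodic with period 12.
The value 17 first appears (with n ≥ 2) at s[4].

4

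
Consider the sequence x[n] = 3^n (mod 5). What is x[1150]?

We have x[0] = 1; x[1] = 3; x[2] = 4; x[3] = 2; x[4] = 1.
Since x[4] = x[0] = 1, the sequence is periodic with period 4.
So x[1150] = x[0 + ((1150-0) mod 4)] = x[2] = 4.

4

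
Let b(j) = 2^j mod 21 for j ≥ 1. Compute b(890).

b(1) = 2,  b(2) = 4,  b(3) = 8,  b(4) = 16,  b(5) = 11,  b(6) = 1,  b(7) = 2.
The sequence repeats with period 6.
(890 - 1) mod 6 = 1, so b(890) = b(2) = 4.

4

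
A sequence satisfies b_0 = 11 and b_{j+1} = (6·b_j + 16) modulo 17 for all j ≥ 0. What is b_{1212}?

8

We have b_0 = 11,  b_1 = 14,  b_2 = 15,  b_3 = 4,  b_4 = 6,  b_5 = 1,  b_6 = 5,  b_7 = 12,  b_8 = 3,  b_9 = 0,  b_{10} = 16,  b_{11} = 10,  b_{12} = 8,  b_{13} = 13,  b_{14} = 9,  b_{15} = 2,  b_{16} = 11.
The sequence repeats with period 16.
(1212 - 0) mod 16 = 12, so b_{1212} = b_{12} = 8.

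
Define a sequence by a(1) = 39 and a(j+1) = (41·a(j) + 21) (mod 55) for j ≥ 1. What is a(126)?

54

a(1) = 39,  a(2) = 25,  a(3) = 1,  a(4) = 7,  a(5) = 33,  a(6) = 54,  a(7) = 35,  a(8) = 26,  a(9) = 42,  a(10) = 38,  a(11) = 39.
The sequence repeats with period 10.
So a(126) = a(1 + ((126-1) mod 10)) = a(6) = 54.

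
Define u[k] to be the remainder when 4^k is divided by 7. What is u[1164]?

Listing terms: u[1] = 4; u[2] = 2; u[3] = 1; u[4] = 4.
The sequence repeats with period 3.
(1164 - 1) mod 3 = 2, so u[1164] = u[3] = 1.

1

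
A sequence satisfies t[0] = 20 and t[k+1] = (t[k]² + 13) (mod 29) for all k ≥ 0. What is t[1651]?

Listing terms: t[0] = 20, t[1] = 7, t[2] = 4, t[3] = 0, t[4] = 13, t[5] = 8, t[6] = 19, t[7] = 26, t[8] = 22, t[9] = 4.
Since t[9] = t[2] = 4, the sequence is eventually periodic: after a pre-period of length 2 it cycles with period 7.
For k ≥ 2, t[k] depends only on (k - 2) mod 7. (1651 - 2) mod 7 = 4, so t[1651] = t[6] = 19.

19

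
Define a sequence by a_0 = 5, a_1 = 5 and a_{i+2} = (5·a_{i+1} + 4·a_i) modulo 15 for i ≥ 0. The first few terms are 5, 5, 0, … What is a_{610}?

0

Computing terms: a_0 = 5,  a_1 = 5,  a_2 = 0,  a_3 = 5,  a_4 = 10,  a_5 = 10,  a_6 = 0,  a_7 = 10,  a_8 = 5,  a_9 = 5.
The sequence repeats with period 8.
(610 - 0) mod 8 = 2, so a_{610} = a_2 = 0.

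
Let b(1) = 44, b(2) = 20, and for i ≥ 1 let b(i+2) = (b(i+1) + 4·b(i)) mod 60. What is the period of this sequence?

Listing terms: b(1) = 44, b(2) = 20, b(3) = 16, b(4) = 36, b(5) = 40, b(6) = 4, b(7) = 44, b(8) = 0, b(9) = 56, b(10) = 56, b(11) = 40, b(12) = 24, b(13) = 4, b(14) = 40, b(15) = 56, b(16) = 36, b(17) = 20, b(18) = 44, b(19) = 4, b(20) = 0, b(21) = 16, b(22) = 16, b(23) = 20, b(24) = 24, b(25) = 44, b(26) = 20.
Since (b(25), b(26)) = (b(1), b(2)) = (44, 20) (two consecutive terms determine the rest), the sequence is periodic with period 24.

24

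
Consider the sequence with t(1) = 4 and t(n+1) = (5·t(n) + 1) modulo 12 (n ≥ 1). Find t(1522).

Listing terms: t(1) = 4,  t(2) = 9,  t(3) = 10,  t(4) = 3,  t(5) = 4.
Since t(5) = t(1) = 4, the sequence is periodic with period 4.
(1522 - 1) mod 4 = 1, so t(1522) = t(2) = 9.

9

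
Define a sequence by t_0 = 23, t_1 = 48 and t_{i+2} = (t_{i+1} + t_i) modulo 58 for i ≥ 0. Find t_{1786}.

t_0 = 23, t_1 = 48, t_2 = 13, t_3 = 3, t_4 = 16, t_5 = 19, t_6 = 35, t_7 = 54, t_8 = 31, t_9 = 27, t_{10} = 0, t_{11} = 27, t_{12} = 27, t_{13} = 54, t_{14} = 23, t_{15} = 19, t_{16} = 42, t_{17} = 3, t_{18} = 45, t_{19} = 48, t_{20} = 35, t_{21} = 25, t_{22} = 2, t_{23} = 27, t_{24} = 29, t_{25} = 56, t_{26} = 27, t_{27} = 25, t_{28} = 52, t_{29} = 19, t_{30} = 13, t_{31} = 32, t_{32} = 45, t_{33} = 19, t_{34} = 6, t_{35} = 25, t_{36} = 31, t_{37} = 56, t_{38} = 29, t_{39} = 27, t_{40} = 56, t_{41} = 25, t_{42} = 23, t_{43} = 48.
The sequence repeats with period 42.
(1786 - 0) mod 42 = 22, so t_{1786} = t_{22} = 2.

2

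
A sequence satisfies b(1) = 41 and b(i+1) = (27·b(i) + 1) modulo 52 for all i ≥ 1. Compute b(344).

20

Computing terms: b(1) = 41,  b(2) = 16,  b(3) = 17,  b(4) = 44,  b(5) = 45,  b(6) = 20,  b(7) = 21,  b(8) = 48,  b(9) = 49,  b(10) = 24,  b(11) = 25,  b(12) = 0,  b(13) = 1,  b(14) = 28,  b(15) = 29,  b(16) = 4,  b(17) = 5,  b(18) = 32,  b(19) = 33,  b(20) = 8,  b(21) = 9,  b(22) = 36,  b(23) = 37,  b(24) = 12,  b(25) = 13,  b(26) = 40,  b(27) = 41.
The sequence repeats with period 26.
So b(344) = b(1 + ((344-1) mod 26)) = b(6) = 20.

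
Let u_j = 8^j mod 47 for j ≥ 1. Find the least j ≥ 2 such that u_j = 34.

10

Listing terms: u_1 = 8; u_2 = 17; u_3 = 42; u_4 = 7; u_5 = 9; u_6 = 25; u_7 = 12; u_8 = 2; u_9 = 16; u_{10} = 34; u_{11} = 37; u_{12} = 14; u_{13} = 18; u_{14} = 3; u_{15} = 24; u_{16} = 4; u_{17} = 32; u_{18} = 21; u_{19} = 27; u_{20} = 28; u_{21} = 36; u_{22} = 6; u_{23} = 1; u_{24} = 8.
The sequence repeats with period 23.
The value 34 first appears (with j ≥ 2) at u_{10}.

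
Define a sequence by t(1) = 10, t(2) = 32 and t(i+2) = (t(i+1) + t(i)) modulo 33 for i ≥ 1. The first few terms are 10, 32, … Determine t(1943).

9

We have t(1) = 10, t(2) = 32, t(3) = 9, t(4) = 8, t(5) = 17, t(6) = 25, t(7) = 9, t(8) = 1, t(9) = 10, t(10) = 11, t(11) = 21, t(12) = 32, t(13) = 20, t(14) = 19, t(15) = 6, t(16) = 25, t(17) = 31, t(18) = 23, t(19) = 21, t(20) = 11, t(21) = 32, t(22) = 10, t(23) = 9, t(24) = 19, t(25) = 28, t(26) = 14, t(27) = 9, t(28) = 23, t(29) = 32, t(30) = 22, t(31) = 21, t(32) = 10, t(33) = 31, t(34) = 8, t(35) = 6, t(36) = 14, t(37) = 20, t(38) = 1, t(39) = 21, t(40) = 22, t(41) = 10, t(42) = 32.
The sequence repeats with period 40.
(1943 - 1) mod 40 = 22, so t(1943) = t(23) = 9.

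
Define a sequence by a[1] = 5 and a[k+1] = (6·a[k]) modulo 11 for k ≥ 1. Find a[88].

7

We have a[1] = 5,  a[2] = 8,  a[3] = 4,  a[4] = 2,  a[5] = 1,  a[6] = 6,  a[7] = 3,  a[8] = 7,  a[9] = 9,  a[10] = 10,  a[11] = 5.
The sequence repeats with period 10.
So a[88] = a[1 + ((88-1) mod 10)] = a[8] = 7.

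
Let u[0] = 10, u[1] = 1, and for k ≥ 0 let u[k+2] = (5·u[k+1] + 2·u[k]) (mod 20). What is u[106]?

We have u[0] = 10,  u[1] = 1,  u[2] = 5,  u[3] = 7,  u[4] = 5,  u[5] = 19,  u[6] = 5,  u[7] = 3,  u[8] = 5,  u[9] = 11,  u[10] = 5,  u[11] = 7.
Since (u[10], u[11]) = (u[2], u[3]) = (5, 7) (two consecutive terms determine the rest), the sequence is eventually periodic: after a pre-period of length 2 it cycles with period 8.
For k ≥ 2, u[k] depends only on (k - 2) mod 8. (106 - 2) mod 8 = 0, so u[106] = u[2] = 5.

5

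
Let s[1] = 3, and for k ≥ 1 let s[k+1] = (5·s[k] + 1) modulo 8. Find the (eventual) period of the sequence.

s[1] = 3, s[2] = 0, s[3] = 1, s[4] = 6, s[5] = 7, s[6] = 4, s[7] = 5, s[8] = 2, s[9] = 3.
Since s[9] = s[1] = 3, the sequence is periodic with period 8.

8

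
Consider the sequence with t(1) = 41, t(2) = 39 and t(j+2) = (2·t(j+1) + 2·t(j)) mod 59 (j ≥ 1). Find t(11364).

Listing terms: t(1) = 41, t(2) = 39, t(3) = 42, t(4) = 44, t(5) = 54, t(6) = 19, t(7) = 28, t(8) = 35, t(9) = 8, t(10) = 27, t(11) = 11, t(12) = 17, t(13) = 56, t(14) = 28, t(15) = 50, t(16) = 38, t(17) = 58, t(18) = 15, t(19) = 28, t(20) = 27, t(21) = 51, t(22) = 38, t(23) = 1, t(24) = 19, t(25) = 40, t(26) = 0, t(27) = 21, t(28) = 42, t(29) = 8, t(30) = 41, t(31) = 39.
Since (t(30), t(31)) = (t(1), t(2)) = (41, 39) (two consecutive terms determine the rest), the sequence is periodic with period 29.
So t(11364) = t(1 + ((11364-1) mod 29)) = t(25) = 40.

40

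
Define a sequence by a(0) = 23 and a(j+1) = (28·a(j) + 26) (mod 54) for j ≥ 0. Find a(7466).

Listing terms: a(0) = 23, a(1) = 22, a(2) = 48, a(3) = 20, a(4) = 46, a(5) = 18, a(6) = 44, a(7) = 16, a(8) = 42, a(9) = 14, a(10) = 40, a(11) = 12, a(12) = 38, a(13) = 10, a(14) = 36, a(15) = 8, a(16) = 34, a(17) = 6, a(18) = 32, a(19) = 4, a(20) = 30, a(21) = 2, a(22) = 28, a(23) = 0, a(24) = 26, a(25) = 52, a(26) = 24, a(27) = 50, a(28) = 22.
Since a(28) = a(1) = 22, the sequence is eventually periodic: after a pre-period of length 1 it cycles with period 27.
For j ≥ 1, a(j) depends only on (j - 1) mod 27. (7466 - 1) mod 27 = 13, so a(7466) = a(14) = 36.

36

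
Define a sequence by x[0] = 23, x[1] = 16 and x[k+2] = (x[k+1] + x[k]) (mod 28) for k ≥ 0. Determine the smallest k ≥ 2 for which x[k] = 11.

2

x[0] = 23, x[1] = 16, x[2] = 11, x[3] = 27, x[4] = 10, x[5] = 9, x[6] = 19, x[7] = 0, x[8] = 19, x[9] = 19, x[10] = 10, x[11] = 1, x[12] = 11, x[13] = 12, x[14] = 23, x[15] = 7, x[16] = 2, x[17] = 9, x[18] = 11, x[19] = 20, x[20] = 3, x[21] = 23, x[22] = 26, x[23] = 21, x[24] = 19, x[25] = 12, x[26] = 3, x[27] = 15, x[28] = 18, x[29] = 5, x[30] = 23, x[31] = 0, x[32] = 23, x[33] = 23, x[34] = 18, x[35] = 13, x[36] = 3, x[37] = 16, x[38] = 19, x[39] = 7, x[40] = 26, x[41] = 5, x[42] = 3, x[43] = 8, x[44] = 11, x[45] = 19, x[46] = 2, x[47] = 21, x[48] = 23, x[49] = 16.
The sequence repeats with period 48.
The value 11 first appears (with k ≥ 2) at x[2].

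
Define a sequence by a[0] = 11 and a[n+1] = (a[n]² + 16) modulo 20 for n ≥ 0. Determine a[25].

Computing terms: a[0] = 11, a[1] = 17, a[2] = 5, a[3] = 1, a[4] = 17.
Since a[4] = a[1] = 17, the sequence is eventually periodic: after a pre-period of length 1 it cycles with period 3.
For n ≥ 1, a[n] depends only on (n - 1) mod 3. (25 - 1) mod 3 = 0, so a[25] = a[1] = 17.

17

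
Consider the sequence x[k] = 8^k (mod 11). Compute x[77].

2

Computing terms: x[1] = 8,  x[2] = 9,  x[3] = 6,  x[4] = 4,  x[5] = 10,  x[6] = 3,  x[7] = 2,  x[8] = 5,  x[9] = 7,  x[10] = 1,  x[11] = 8.
Since x[11] = x[1] = 8, the sequence is periodic with period 10.
(77 - 1) mod 10 = 6, so x[77] = x[7] = 2.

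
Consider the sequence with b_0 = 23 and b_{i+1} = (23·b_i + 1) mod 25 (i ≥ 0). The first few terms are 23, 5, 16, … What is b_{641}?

5

b_0 = 23,  b_1 = 5,  b_2 = 16,  b_3 = 19,  b_4 = 13,  b_5 = 0,  b_6 = 1,  b_7 = 24,  b_8 = 3,  b_9 = 20,  b_{10} = 11,  b_{11} = 4,  b_{12} = 18,  b_{13} = 15,  b_{14} = 21,  b_{15} = 9,  b_{16} = 8,  b_{17} = 10,  b_{18} = 6,  b_{19} = 14,  b_{20} = 23.
The sequence repeats with period 20.
(641 - 0) mod 20 = 1, so b_{641} = b_1 = 5.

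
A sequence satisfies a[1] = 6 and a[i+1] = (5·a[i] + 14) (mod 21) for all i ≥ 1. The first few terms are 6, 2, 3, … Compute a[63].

3

Computing terms: a[1] = 6; a[2] = 2; a[3] = 3; a[4] = 8; a[5] = 12; a[6] = 11; a[7] = 6.
Since a[7] = a[1] = 6, the sequence is periodic with period 6.
So a[63] = a[1 + ((63-1) mod 6)] = a[3] = 3.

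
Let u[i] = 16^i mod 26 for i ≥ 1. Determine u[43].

We have u[1] = 16; u[2] = 22; u[3] = 14; u[4] = 16.
The sequence repeats with period 3.
So u[43] = u[1 + ((43-1) mod 3)] = u[1] = 16.

16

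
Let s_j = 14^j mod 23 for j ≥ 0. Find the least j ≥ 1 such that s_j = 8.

We have s_0 = 1; s_1 = 14; s_2 = 12; s_3 = 7; s_4 = 6; s_5 = 15; s_6 = 3; s_7 = 19; s_8 = 13; s_9 = 21; s_{10} = 18; s_{11} = 22; s_{12} = 9; s_{13} = 11; s_{14} = 16; s_{15} = 17; s_{16} = 8; s_{17} = 20; s_{18} = 4; s_{19} = 10; s_{20} = 2; s_{21} = 5; s_{22} = 1.
Since s_{22} = s_0 = 1, the sequence is periodic with period 22.
The value 8 first appears (with j ≥ 1) at s_{16}.

16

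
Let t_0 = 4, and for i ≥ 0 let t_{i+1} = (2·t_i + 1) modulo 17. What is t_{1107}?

5

Computing terms: t_0 = 4,  t_1 = 9,  t_2 = 2,  t_3 = 5,  t_4 = 11,  t_5 = 6,  t_6 = 13,  t_7 = 10,  t_8 = 4.
Since t_8 = t_0 = 4, the sequence is periodic with period 8.
So t_{1107} = t_{0 + ((1107-0) mod 8)} = t_3 = 5.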